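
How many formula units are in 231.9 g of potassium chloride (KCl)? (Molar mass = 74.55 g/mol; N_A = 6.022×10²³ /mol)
Moles = 231.9 g ÷ 74.55 g/mol = 3.11066 mol
Formula units = 3.11066 mol × 6.022×10²³ /mol = 1.873e+24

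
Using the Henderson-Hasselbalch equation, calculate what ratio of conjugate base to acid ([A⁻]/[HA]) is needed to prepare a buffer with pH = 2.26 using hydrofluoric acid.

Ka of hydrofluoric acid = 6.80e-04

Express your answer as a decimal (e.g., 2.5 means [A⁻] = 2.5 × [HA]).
[A⁻]/[HA] = 0.124

pKa = −log(6.80e-04) = 3.1675. pH = pKa + log([A⁻]/[HA]). 2.26 = 3.1675 + log(ratio). log(ratio) = 2.26 − 3.1675 = -0.9075. ratio = 10^(-0.9075) = 0.124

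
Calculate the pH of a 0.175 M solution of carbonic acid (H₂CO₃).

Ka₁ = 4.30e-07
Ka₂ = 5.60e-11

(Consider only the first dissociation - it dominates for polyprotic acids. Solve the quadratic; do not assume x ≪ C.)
pH = 3.56

x² + Ka₁·x − Ka₁·C = 0 with Ka₁ = 4.30e-07, C = 0.175.
x = (−Ka₁ + √(Ka₁² + 4·Ka₁·C))/2 = 2.7410e-04 M, so pH = 3.56.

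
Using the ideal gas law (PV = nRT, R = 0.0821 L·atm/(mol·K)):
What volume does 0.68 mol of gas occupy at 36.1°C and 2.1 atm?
T = 36.1°C + 273.15 = 309.25 K
V = nRT/P = (0.68 × 0.0821 × 309.25) / 2.1
V = 8.22 L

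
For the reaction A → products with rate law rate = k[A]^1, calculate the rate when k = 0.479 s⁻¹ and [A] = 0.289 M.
0.1384 M/s

rate = k·[A]^1 = 0.479·(0.289)^1 = 0.479·0.289 = 0.1384 M/s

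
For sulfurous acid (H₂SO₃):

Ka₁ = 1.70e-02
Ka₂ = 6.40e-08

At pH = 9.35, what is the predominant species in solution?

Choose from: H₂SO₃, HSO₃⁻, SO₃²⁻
SO₃²⁻

pKa1 = 1.77, pKa2 = 7.19. Each pKa is the crossover between adjacent species; pH = 9.35 lies in the region where SO₃²⁻ predominates.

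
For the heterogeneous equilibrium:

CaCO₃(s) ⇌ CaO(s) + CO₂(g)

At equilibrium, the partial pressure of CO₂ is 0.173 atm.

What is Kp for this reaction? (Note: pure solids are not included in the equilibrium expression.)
K_p = 0.173

Solids (CaCO₃, CaO) have activity 1 and are excluded.
Kp = P(CO₂) = 0.173.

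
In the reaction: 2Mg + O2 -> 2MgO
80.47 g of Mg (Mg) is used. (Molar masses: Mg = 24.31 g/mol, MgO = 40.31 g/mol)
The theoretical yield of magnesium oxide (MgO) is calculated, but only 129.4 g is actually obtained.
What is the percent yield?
Moles of Mg = 80.47 g ÷ 24.31 g/mol = 3.31016 mol
Mole ratio: 2 mol MgO / 2 mol Mg
Moles of MgO = 3.31016 × (2/2) = 3.31016 mol
Theoretical yield = 3.31016 mol × 40.31 g/mol = 133.43 g
Actual yield = 129.4 g
Percent yield = (129.4 / 133.43) × 100% = 97.0%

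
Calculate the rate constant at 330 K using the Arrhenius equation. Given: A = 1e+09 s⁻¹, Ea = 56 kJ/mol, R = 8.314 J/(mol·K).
1.37e+00 s⁻¹

k = A·exp(-Ea/(R·T)) = 1e+09·exp(-56000/(8.314·330)) = 1e+09·exp(-20.4110) = 1e+09·1.3665e-09 = 1.37e+00 s⁻¹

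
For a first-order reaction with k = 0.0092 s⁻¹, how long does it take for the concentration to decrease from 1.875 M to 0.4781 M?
148.54 s

From ln[A] = ln[A]₀ - k·t: t = ln([A]₀/[A])/k = ln(1.875/0.4781)/0.0092 = ln(3.9218)/0.0092 = 1.3665/0.0092 = 148.54 s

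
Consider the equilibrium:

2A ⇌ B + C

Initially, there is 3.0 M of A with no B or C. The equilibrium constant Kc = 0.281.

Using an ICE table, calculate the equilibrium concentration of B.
[B] = 0.772 M

ICE: [A] = 3.0 − 2x, [B] = [C] = x.
Kc = x²/(3.0 − 2x)² = 0.281 ⇒ √Kc = x/(3.0 − 2x).
x = √0.281·3.0/(1 + 2√0.281) = 0.53009·3.0/2.0602 = 0.77191.
[B] = x = 0.772 M.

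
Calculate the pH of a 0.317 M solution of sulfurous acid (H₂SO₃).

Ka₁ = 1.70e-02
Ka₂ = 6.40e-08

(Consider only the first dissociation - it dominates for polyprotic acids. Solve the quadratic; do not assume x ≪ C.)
pH = 1.18

x² + Ka₁·x − Ka₁·C = 0 with Ka₁ = 1.70e-02, C = 0.317.
x = (−Ka₁ + √(Ka₁² + 4·Ka₁·C))/2 = 6.5400e-02 M, so pH = 1.18.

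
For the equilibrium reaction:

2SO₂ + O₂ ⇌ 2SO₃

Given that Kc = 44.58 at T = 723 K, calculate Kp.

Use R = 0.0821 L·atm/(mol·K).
K_p = 0.7510

Δn = (moles gaseous products) − (moles gaseous reactants) = -1
T = 723 K; RT = 0.0821 × 723 = 59.3583
Kp = Kc·(RT)^Δn = 44.58 × (59.3583)^-1 = 44.58 × 0.0168468 = 0.7510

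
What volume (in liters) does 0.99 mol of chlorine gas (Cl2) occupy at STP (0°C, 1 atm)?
At STP, 1 mol of gas occupies 22.4 L
Volume = 0.99 mol × 22.4 L/mol = 22.18 L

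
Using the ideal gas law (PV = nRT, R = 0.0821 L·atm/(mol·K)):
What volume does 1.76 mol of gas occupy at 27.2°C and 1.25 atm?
T = 27.2°C + 273.15 = 300.35 K
V = nRT/P = (1.76 × 0.0821 × 300.35) / 1.25
V = 34.72 L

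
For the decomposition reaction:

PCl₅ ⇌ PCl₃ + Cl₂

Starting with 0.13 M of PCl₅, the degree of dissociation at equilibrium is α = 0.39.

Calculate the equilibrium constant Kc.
K_c = 0.0324

x = α·[A]₀ = 0.39 × 0.13 = 0.0507 M dissociated.
At eq: [PCl₅] = 0.13 − 0.0507 = 0.0793 M; [PCl₃] = [Cl₂] = x = 0.0507 M.
Kc = [PCl₃][Cl₂]/[PCl₅] = (0.0507)²/0.0793 = 0.03241.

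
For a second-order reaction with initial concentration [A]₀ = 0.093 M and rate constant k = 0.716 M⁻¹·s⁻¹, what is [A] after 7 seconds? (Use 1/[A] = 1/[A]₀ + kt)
0.0634 M

1/[A] = 1/[A]₀ + k·t = 1/0.093 + (0.716)·(7) = 10.7527 + 5.0120 = 15.7647
[A] = 1/15.7647 = 0.0634 M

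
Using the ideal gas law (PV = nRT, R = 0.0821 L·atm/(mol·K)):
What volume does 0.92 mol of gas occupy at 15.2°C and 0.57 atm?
T = 15.2°C + 273.15 = 288.35 K
V = nRT/P = (0.92 × 0.0821 × 288.35) / 0.57
V = 38.21 L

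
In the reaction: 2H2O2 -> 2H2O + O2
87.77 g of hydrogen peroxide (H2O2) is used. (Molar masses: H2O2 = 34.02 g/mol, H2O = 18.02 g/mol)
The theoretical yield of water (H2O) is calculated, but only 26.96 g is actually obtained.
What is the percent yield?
Moles of H2O2 = 87.77 g ÷ 34.02 g/mol = 2.57995 mol
Mole ratio: 2 mol H2O / 2 mol H2O2
Moles of H2O = 2.57995 × (2/2) = 2.57995 mol
Theoretical yield = 2.57995 mol × 18.02 g/mol = 46.491 g
Actual yield = 26.96 g
Percent yield = (26.96 / 46.491) × 100% = 58.0%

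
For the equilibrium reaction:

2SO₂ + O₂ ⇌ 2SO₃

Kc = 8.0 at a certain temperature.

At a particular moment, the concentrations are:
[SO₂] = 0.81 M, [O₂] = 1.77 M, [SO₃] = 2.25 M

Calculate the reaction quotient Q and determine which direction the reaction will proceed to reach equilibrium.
Q = 4.359, Q < K, reaction proceeds forward (toward products)

Q = ([SO₃]^2) / ([SO₂]^2 × [O₂])
  = ((2.25)^2) / ((0.81)^2·(1.77)) = 5.0625/1.1613 = 4.359
Since Q = 4.359 < Kc = 8.0, the reaction proceeds forward (toward products) to reach equilibrium.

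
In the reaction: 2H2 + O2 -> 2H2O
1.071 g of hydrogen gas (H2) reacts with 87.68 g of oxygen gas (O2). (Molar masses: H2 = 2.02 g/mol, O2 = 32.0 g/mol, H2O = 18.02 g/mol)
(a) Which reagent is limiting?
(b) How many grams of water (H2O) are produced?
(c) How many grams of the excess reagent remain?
(a) H2, (b) 9.554 g, (c) 79.2 g

Moles of H2 = 1.071 g ÷ 2.02 g/mol = 0.530198 mol
Moles of O2 = 87.68 g ÷ 32.0 g/mol = 2.74 mol
Moles ÷ coefficient: H2: 0.530198/2 = 0.2651, O2: 2.74/1 = 2.74
(a) H2 has the smaller value, so H2 is the limiting reagent.
(b) Moles of H2O = 0.530198 mol H2 × (2/2) = 0.530198 mol; mass = 0.530198 mol × 18.02 g/mol = 9.554 g
(c) O2 consumed = 0.530198 × (1/2) = 0.265099 mol; remaining = 2.74 − 0.265099 = 2.4749 mol; mass = 2.4749 mol × 32.0 g/mol = 79.2 g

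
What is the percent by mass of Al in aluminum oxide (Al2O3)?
Mass of Al in formula = 26.98 × 2 = 53.96 g/mol
Molar mass = 101.96 g/mol
% Al = (53.96/101.96) × 100% = 52.92%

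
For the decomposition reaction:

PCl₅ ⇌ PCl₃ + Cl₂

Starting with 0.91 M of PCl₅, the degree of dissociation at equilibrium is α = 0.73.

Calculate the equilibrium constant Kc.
K_c = 1.7961

x = α·[A]₀ = 0.73 × 0.91 = 0.6643 M dissociated.
At eq: [PCl₅] = 0.91 − 0.6643 = 0.2457 M; [PCl₃] = [Cl₂] = x = 0.6643 M.
Kc = [PCl₃][Cl₂]/[PCl₅] = (0.6643)²/0.2457 = 1.796.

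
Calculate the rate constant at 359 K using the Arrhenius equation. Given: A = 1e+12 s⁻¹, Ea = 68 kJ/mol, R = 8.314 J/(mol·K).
1.28e+02 s⁻¹

k = A·exp(-Ea/(R·T)) = 1e+12·exp(-68000/(8.314·359)) = 1e+12·exp(-22.7827) = 1e+12·1.2753e-10 = 1.28e+02 s⁻¹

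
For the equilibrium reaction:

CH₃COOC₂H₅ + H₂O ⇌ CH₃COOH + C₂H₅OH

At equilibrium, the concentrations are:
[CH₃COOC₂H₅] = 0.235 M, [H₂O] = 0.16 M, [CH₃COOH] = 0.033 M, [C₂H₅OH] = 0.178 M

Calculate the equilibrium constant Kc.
K_c = 0.1562

Kc = ([CH₃COOH] × [C₂H₅OH]) / ([CH₃COOC₂H₅] × [H₂O])
   = ((0.033)·(0.178)) / ((0.235)·(0.16))
   = 0.005874 / 0.0376 = 0.1562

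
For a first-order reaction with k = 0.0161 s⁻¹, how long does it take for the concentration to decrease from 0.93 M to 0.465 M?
43.05 s

From ln[A] = ln[A]₀ - k·t: t = ln([A]₀/[A])/k = ln(0.93/0.465)/0.0161 = ln(2.0000)/0.0161 = 0.6931/0.0161 = 43.05 s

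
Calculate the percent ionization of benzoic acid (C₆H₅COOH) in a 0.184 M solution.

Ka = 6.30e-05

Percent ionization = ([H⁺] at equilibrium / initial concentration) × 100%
Percent ionization = 1.83%

Let x = [H⁺]. Ka = x²/(C - x) ⇒ x² + (6.30e-05)x - (6.30e-05)(0.184) = 0. x = 3.3733e-03. Percent = (3.3733e-03/0.184) × 100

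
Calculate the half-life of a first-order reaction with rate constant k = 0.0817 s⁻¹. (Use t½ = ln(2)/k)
8.48 s

t½ = ln(2)/k = 0.6931/0.0817 = 8.48 s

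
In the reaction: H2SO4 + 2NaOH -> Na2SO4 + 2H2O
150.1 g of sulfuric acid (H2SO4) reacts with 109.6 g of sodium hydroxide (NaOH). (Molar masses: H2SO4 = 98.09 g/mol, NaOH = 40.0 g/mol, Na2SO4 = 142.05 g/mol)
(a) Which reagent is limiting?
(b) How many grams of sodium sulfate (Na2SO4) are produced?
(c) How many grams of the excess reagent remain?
(a) NaOH, (b) 194.6 g, (c) 15.72 g

Moles of H2SO4 = 150.1 g ÷ 98.09 g/mol = 1.53023 mol
Moles of NaOH = 109.6 g ÷ 40.0 g/mol = 2.74 mol
Moles ÷ coefficient: H2SO4: 1.53023/1 = 1.53, NaOH: 2.74/2 = 1.37
(a) NaOH has the smaller value, so NaOH is the limiting reagent.
(b) Moles of Na2SO4 = 2.74 mol NaOH × (1/2) = 1.37 mol; mass = 1.37 mol × 142.05 g/mol = 194.6 g
(c) H2SO4 consumed = 2.74 × (1/2) = 1.37 mol; remaining = 1.53023 − 1.37 = 0.160227 mol; mass = 0.160227 mol × 98.09 g/mol = 15.72 g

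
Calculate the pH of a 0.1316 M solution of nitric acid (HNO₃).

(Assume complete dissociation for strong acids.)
pH = 0.88

[H⁺] = 0.1316 M for strong acid. pH = -log[H⁺] = -log(0.1316)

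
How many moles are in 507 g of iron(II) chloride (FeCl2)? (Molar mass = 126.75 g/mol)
Moles = 507 g ÷ 126.75 g/mol = 4 mol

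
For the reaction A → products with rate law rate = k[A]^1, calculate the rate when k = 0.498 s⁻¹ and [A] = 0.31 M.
0.1544 M/s

rate = k·[A]^1 = 0.498·(0.31)^1 = 0.498·0.31 = 0.1544 M/s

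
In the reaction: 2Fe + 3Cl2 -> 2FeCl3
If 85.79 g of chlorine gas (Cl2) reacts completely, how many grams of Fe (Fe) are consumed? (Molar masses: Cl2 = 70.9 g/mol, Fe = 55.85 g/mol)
Moles of Cl2 = 85.79 g ÷ 70.9 g/mol = 1.21001 mol
Mole ratio: 2 mol Fe / 3 mol Cl2
Moles of Fe = 1.21001 × (2/3) = 0.806676 mol
Mass of Fe = 0.806676 mol × 55.85 g/mol = 45.05 g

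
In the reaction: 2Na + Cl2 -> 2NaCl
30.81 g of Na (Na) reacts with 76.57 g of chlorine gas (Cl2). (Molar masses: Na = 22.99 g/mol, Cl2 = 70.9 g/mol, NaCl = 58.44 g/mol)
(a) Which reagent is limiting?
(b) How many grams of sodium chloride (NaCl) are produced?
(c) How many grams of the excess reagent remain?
(a) Na, (b) 78.32 g, (c) 29.06 g

Moles of Na = 30.81 g ÷ 22.99 g/mol = 1.34015 mol
Moles of Cl2 = 76.57 g ÷ 70.9 g/mol = 1.07997 mol
Moles ÷ coefficient: Na: 1.34015/2 = 0.6701, Cl2: 1.07997/1 = 1.08
(a) Na has the smaller value, so Na is the limiting reagent.
(b) Moles of NaCl = 1.34015 mol Na × (2/2) = 1.34015 mol; mass = 1.34015 mol × 58.44 g/mol = 78.32 g
(c) Cl2 consumed = 1.34015 × (1/2) = 0.670074 mol; remaining = 1.07997 − 0.670074 = 0.409898 mol; mass = 0.409898 mol × 70.9 g/mol = 29.06 g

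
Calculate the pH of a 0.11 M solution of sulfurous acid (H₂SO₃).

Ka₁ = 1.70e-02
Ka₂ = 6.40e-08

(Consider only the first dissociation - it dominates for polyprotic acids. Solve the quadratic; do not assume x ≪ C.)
pH = 1.45

x² + Ka₁·x − Ka₁·C = 0 with Ka₁ = 1.70e-02, C = 0.11.
x = (−Ka₁ + √(Ka₁² + 4·Ka₁·C))/2 = 3.5571e-02 M, so pH = 1.45.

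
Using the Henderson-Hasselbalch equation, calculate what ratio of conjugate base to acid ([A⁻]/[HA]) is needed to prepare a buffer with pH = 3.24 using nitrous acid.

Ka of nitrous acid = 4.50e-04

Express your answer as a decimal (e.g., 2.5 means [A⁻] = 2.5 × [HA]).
[A⁻]/[HA] = 0.782

pKa = −log(4.50e-04) = 3.3468. pH = pKa + log([A⁻]/[HA]). 3.24 = 3.3468 + log(ratio). log(ratio) = 3.24 − 3.3468 = -0.1068. ratio = 10^(-0.1068) = 0.782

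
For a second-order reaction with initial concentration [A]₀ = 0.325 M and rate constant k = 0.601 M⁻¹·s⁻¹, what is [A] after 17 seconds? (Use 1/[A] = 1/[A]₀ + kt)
0.0752 M

1/[A] = 1/[A]₀ + k·t = 1/0.325 + (0.601)·(17) = 3.0769 + 10.2170 = 13.2939
[A] = 1/13.2939 = 0.0752 M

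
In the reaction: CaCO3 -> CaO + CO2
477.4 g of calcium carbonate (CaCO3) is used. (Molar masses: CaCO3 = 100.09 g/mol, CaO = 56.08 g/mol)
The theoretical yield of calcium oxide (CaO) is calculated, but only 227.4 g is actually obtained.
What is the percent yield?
Moles of CaCO3 = 477.4 g ÷ 100.09 g/mol = 4.76971 mol
Mole ratio: 1 mol CaO / 1 mol CaCO3
Moles of CaO = 4.76971 × (1/1) = 4.76971 mol
Theoretical yield = 4.76971 mol × 56.08 g/mol = 267.49 g
Actual yield = 227.4 g
Percent yield = (227.4 / 267.49) × 100% = 85.0%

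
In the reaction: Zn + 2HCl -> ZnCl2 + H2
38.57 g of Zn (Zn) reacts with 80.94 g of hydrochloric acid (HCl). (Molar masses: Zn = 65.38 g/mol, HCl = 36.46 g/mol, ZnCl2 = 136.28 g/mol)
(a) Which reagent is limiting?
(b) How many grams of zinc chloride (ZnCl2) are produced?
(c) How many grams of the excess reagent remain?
(a) Zn, (b) 80.4 g, (c) 37.92 g

Moles of Zn = 38.57 g ÷ 65.38 g/mol = 0.589936 mol
Moles of HCl = 80.94 g ÷ 36.46 g/mol = 2.21997 mol
Moles ÷ coefficient: Zn: 0.589936/1 = 0.5899, HCl: 2.21997/2 = 1.11
(a) Zn has the smaller value, so Zn is the limiting reagent.
(b) Moles of ZnCl2 = 0.589936 mol Zn × (1/1) = 0.589936 mol; mass = 0.589936 mol × 136.28 g/mol = 80.4 g
(c) HCl consumed = 0.589936 × (2/1) = 1.17987 mol; remaining = 2.21997 − 1.17987 = 1.0401 mol; mass = 1.0401 mol × 36.46 g/mol = 37.92 g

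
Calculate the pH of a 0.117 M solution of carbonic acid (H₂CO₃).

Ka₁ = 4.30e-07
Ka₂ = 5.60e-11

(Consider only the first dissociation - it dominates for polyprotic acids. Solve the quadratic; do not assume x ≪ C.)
pH = 3.65

x² + Ka₁·x − Ka₁·C = 0 with Ka₁ = 4.30e-07, C = 0.117.
x = (−Ka₁ + √(Ka₁² + 4·Ka₁·C))/2 = 2.2408e-04 M, so pH = 3.65.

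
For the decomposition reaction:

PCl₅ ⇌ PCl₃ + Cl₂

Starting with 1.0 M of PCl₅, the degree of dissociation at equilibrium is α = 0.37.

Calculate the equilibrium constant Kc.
K_c = 0.2173

x = α·[A]₀ = 0.37 × 1.0 = 0.37 M dissociated.
At eq: [PCl₅] = 1.0 − 0.37 = 0.63 M; [PCl₃] = [Cl₂] = x = 0.37 M.
Kc = [PCl₃][Cl₂]/[PCl₅] = (0.37)²/0.63 = 0.2173.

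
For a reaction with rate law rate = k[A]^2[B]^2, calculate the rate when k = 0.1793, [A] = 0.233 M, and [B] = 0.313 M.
0.0009536 M/s

rate = k·[A]^2·[B]^2 = 0.1793·(0.233)^2·(0.313)^2 = 0.1793·0.054289·0.097969 = 0.0009536 M/s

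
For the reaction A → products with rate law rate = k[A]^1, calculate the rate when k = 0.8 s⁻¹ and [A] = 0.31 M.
0.248 M/s

rate = k·[A]^1 = 0.8·(0.31)^1 = 0.8·0.31 = 0.248 M/s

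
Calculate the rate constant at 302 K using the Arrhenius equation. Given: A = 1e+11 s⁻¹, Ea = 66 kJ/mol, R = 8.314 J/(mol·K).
3.84e-01 s⁻¹

k = A·exp(-Ea/(R·T)) = 1e+11·exp(-66000/(8.314·302)) = 1e+11·exp(-26.2861) = 1e+11·3.8377e-12 = 3.84e-01 s⁻¹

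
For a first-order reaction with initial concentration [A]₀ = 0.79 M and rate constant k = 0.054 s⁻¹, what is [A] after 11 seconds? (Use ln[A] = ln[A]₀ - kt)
0.4362 M

ln[A] = ln[A]₀ - k·t = ln(0.79) - (0.054)·(11) = -0.2357 - 0.5940 = -0.8297
[A] = e^(-0.8297) = 0.4362 M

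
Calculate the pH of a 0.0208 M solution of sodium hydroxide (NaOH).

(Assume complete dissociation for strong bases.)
pH = 12.32

[OH⁻] = 0.0208 M for strong base. pOH = -log[OH⁻] = 1.68, pH = 14 - pOH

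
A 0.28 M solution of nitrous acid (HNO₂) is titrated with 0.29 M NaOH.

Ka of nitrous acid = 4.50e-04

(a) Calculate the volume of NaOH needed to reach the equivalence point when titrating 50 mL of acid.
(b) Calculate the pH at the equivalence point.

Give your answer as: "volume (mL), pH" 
V = 48.3 mL, pH = 8.25

(a) At equivalence: moles acid = moles base.
moles acid = 0.28 × 0.05 = 0.014 mol; V_NaOH = 0.014/0.29 = 0.04828 L = 48.3 mL.
(b) At equivalence, all acid → conjugate base A⁻ at [A⁻] = 0.014/0.09828 = 0.1425 M.
Kb = Kw/Ka = 1.0e-14/4.50e-04 = 2.222e-11; [OH⁻] = √(Kb·[A⁻]) = 1.779e-06; pOH = 5.75; pH = 14 − pOH = 8.25.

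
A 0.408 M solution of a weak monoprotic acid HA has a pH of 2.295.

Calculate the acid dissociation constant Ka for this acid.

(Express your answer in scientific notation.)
K_a = 6.38e-05

[H⁺] = 10^(−pH) = 10^(−2.295) = 5.070e-03 M. For HA ⇌ H⁺ + A⁻, Ka = x²/(C − x) = (5.070e-03)²/(0.408 − 5.070e-03) = 6.38e-05.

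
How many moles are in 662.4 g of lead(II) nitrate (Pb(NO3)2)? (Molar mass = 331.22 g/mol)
Moles = 662.4 g ÷ 331.22 g/mol = 2 mol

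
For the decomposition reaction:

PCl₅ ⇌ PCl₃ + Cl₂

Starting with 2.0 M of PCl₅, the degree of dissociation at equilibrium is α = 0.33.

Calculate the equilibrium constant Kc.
K_c = 0.3251

x = α·[A]₀ = 0.33 × 2.0 = 0.66 M dissociated.
At eq: [PCl₅] = 2.0 − 0.66 = 1.34 M; [PCl₃] = [Cl₂] = x = 0.66 M.
Kc = [PCl₃][Cl₂]/[PCl₅] = (0.66)²/1.34 = 0.3251.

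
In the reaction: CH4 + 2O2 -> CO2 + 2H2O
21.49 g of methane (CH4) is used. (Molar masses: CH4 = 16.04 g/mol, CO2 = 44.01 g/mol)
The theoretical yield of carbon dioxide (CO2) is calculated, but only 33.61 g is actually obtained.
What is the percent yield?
Moles of CH4 = 21.49 g ÷ 16.04 g/mol = 1.33978 mol
Mole ratio: 1 mol CO2 / 1 mol CH4
Moles of CO2 = 1.33978 × (1/1) = 1.33978 mol
Theoretical yield = 1.33978 mol × 44.01 g/mol = 58.964 g
Actual yield = 33.61 g
Percent yield = (33.61 / 58.964) × 100% = 57.0%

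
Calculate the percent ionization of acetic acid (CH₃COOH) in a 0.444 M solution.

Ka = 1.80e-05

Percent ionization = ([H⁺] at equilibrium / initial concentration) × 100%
Percent ionization = 0.635%

Let x = [H⁺]. Ka = x²/(C - x) ⇒ x² + (1.80e-05)x - (1.80e-05)(0.444) = 0. x = 2.8180e-03. Percent = (2.8180e-03/0.444) × 100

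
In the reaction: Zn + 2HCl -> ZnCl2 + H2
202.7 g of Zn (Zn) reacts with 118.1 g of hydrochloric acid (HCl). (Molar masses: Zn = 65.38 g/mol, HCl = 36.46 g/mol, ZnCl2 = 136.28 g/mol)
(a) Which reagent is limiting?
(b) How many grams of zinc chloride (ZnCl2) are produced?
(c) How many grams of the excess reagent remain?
(a) HCl, (b) 220.7 g, (c) 96.81 g

Moles of Zn = 202.7 g ÷ 65.38 g/mol = 3.10034 mol
Moles of HCl = 118.1 g ÷ 36.46 g/mol = 3.23917 mol
Moles ÷ coefficient: Zn: 3.10034/1 = 3.1, HCl: 3.23917/2 = 1.62
(a) HCl has the smaller value, so HCl is the limiting reagent.
(b) Moles of ZnCl2 = 3.23917 mol HCl × (1/2) = 1.61958 mol; mass = 1.61958 mol × 136.28 g/mol = 220.7 g
(c) Zn consumed = 3.23917 × (1/2) = 1.61958 mol; remaining = 3.10034 − 1.61958 = 1.48075 mol; mass = 1.48075 mol × 65.38 g/mol = 96.81 g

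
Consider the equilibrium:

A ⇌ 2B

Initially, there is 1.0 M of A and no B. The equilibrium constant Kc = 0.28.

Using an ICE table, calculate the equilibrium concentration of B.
[B] = 0.464 M

ICE: [A] = 1.0 − x, [B] = 2x.
Kc = (2x)²/(1.0 − x) = 0.28 ⇒ 4x² + 0.28x − 0.28 = 0.
x = (−0.28 + √(0.28² + 4·4·0.28))/(2·4) = (−0.28 + √4.5584)/8 = 0.23188.
[B] = 2x = 0.464 M.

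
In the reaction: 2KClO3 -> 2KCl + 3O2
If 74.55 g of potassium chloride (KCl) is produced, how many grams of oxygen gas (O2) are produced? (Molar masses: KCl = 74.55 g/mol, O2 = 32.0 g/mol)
Moles of KCl = 74.55 g ÷ 74.55 g/mol = 1 mol
Mole ratio: 3 mol O2 / 2 mol KCl
Moles of O2 = 1 × (3/2) = 1.5 mol
Mass of O2 = 1.5 mol × 32.0 g/mol = 48 g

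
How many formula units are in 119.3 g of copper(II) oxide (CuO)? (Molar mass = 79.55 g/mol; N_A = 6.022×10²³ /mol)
Moles = 119.3 g ÷ 79.55 g/mol = 1.49969 mol
Formula units = 1.49969 mol × 6.022×10²³ /mol = 9.031e+23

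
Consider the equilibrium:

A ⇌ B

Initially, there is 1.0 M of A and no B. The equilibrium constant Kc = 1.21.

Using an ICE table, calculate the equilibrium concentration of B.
[B] = 0.548 M

ICE: [A] = 1.0 − x, [B] = x.
Kc = x/(1.0 − x) = 1.21 ⇒ x = 1.21·1.0/(1 + 1.21) = 1.21/2.21 = 0.5475.
[B] = x = 0.548 M.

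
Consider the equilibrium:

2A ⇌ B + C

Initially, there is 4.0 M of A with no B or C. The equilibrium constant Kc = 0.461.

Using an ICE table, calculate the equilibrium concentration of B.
[B] = 1.152 M

ICE: [A] = 4.0 − 2x, [B] = [C] = x.
Kc = x²/(4.0 − 2x)² = 0.461 ⇒ √Kc = x/(4.0 − 2x).
x = √0.461·4.0/(1 + 2√0.461) = 0.67897·4.0/2.3579 = 1.1518.
[B] = x = 1.152 M.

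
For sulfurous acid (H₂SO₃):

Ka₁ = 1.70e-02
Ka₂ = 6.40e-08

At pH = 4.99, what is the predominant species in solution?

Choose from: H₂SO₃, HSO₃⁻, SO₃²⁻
HSO₃⁻

pKa1 = 1.77, pKa2 = 7.19. Each pKa is the crossover between adjacent species; pH = 4.99 lies in the region where HSO₃⁻ predominates.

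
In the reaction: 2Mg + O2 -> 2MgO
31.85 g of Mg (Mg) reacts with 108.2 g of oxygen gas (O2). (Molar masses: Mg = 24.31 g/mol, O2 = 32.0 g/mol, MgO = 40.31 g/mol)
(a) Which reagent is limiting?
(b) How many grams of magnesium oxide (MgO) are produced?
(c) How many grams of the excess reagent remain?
(a) Mg, (b) 52.81 g, (c) 87.24 g

Moles of Mg = 31.85 g ÷ 24.31 g/mol = 1.31016 mol
Moles of O2 = 108.2 g ÷ 32.0 g/mol = 3.38125 mol
Moles ÷ coefficient: Mg: 1.31016/2 = 0.6551, O2: 3.38125/1 = 3.381
(a) Mg has the smaller value, so Mg is the limiting reagent.
(b) Moles of MgO = 1.31016 mol Mg × (2/2) = 1.31016 mol; mass = 1.31016 mol × 40.31 g/mol = 52.81 g
(c) O2 consumed = 1.31016 × (1/2) = 0.65508 mol; remaining = 3.38125 − 0.65508 = 2.72617 mol; mass = 2.72617 mol × 32.0 g/mol = 87.24 g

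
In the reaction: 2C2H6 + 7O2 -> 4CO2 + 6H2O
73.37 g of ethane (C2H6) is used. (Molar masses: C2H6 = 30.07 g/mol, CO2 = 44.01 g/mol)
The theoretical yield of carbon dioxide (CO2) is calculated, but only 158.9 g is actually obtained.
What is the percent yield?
Moles of C2H6 = 73.37 g ÷ 30.07 g/mol = 2.43997 mol
Mole ratio: 4 mol CO2 / 2 mol C2H6
Moles of CO2 = 2.43997 × (4/2) = 4.87995 mol
Theoretical yield = 4.87995 mol × 44.01 g/mol = 214.77 g
Actual yield = 158.9 g
Percent yield = (158.9 / 214.77) × 100% = 74.0%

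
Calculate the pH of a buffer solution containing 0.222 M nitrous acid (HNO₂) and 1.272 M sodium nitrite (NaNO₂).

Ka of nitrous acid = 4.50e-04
pH = 4.10

pKa = -log(4.50e-04) = 3.35. pH = pKa + log([A⁻]/[HA]) = 3.35 + log(1.272/0.222)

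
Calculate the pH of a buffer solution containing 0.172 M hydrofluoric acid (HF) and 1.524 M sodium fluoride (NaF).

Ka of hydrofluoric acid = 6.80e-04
pH = 4.11

pKa = -log(6.80e-04) = 3.17. pH = pKa + log([A⁻]/[HA]) = 3.17 + log(1.524/0.172)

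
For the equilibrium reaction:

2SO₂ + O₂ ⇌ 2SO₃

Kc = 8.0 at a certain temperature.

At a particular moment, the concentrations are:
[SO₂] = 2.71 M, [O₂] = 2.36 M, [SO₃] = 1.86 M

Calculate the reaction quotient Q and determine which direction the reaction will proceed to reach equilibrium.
Q = 0.200, Q < K, reaction proceeds forward (toward products)

Q = ([SO₃]^2) / ([SO₂]^2 × [O₂])
  = ((1.86)^2) / ((2.71)^2·(2.36)) = 3.4596/17.332 = 0.1996
Since Q = 0.1996 < Kc = 8.0, the reaction proceeds forward (toward products) to reach equilibrium.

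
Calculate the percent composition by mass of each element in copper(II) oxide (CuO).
Cu: 79.89%, O: 20.11%

Molar mass of CuO = 79.55 g/mol
% Cu = (1 × 63.55) / 79.55 × 100% = 63.55 / 79.55 × 100% = 79.89%
% O = (1 × 16.0) / 79.55 × 100% = 16 / 79.55 × 100% = 20.11%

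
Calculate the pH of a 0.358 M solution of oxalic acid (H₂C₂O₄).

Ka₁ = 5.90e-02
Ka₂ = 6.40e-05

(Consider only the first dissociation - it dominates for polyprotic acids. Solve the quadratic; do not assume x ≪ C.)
pH = 0.93

x² + Ka₁·x − Ka₁·C = 0 with Ka₁ = 5.90e-02, C = 0.358.
x = (−Ka₁ + √(Ka₁² + 4·Ka₁·C))/2 = 1.1880e-01 M, so pH = 0.93.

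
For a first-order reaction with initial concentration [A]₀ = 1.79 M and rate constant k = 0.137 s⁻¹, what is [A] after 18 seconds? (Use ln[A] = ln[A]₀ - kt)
0.1520 M

ln[A] = ln[A]₀ - k·t = ln(1.79) - (0.137)·(18) = 0.5822 - 2.4660 = -1.8838
[A] = e^(-1.8838) = 0.1520 M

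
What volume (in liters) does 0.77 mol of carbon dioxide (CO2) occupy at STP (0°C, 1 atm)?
At STP, 1 mol of gas occupies 22.4 L
Volume = 0.77 mol × 22.4 L/mol = 17.25 L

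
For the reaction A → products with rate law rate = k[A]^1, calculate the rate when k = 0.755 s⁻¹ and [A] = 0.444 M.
0.3352 M/s

rate = k·[A]^1 = 0.755·(0.444)^1 = 0.755·0.444 = 0.3352 M/s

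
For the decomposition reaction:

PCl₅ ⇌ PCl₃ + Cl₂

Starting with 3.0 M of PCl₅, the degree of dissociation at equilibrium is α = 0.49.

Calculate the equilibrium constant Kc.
K_c = 1.4124

x = α·[A]₀ = 0.49 × 3.0 = 1.47 M dissociated.
At eq: [PCl₅] = 3.0 − 1.47 = 1.53 M; [PCl₃] = [Cl₂] = x = 1.47 M.
Kc = [PCl₃][Cl₂]/[PCl₅] = (1.47)²/1.53 = 1.412.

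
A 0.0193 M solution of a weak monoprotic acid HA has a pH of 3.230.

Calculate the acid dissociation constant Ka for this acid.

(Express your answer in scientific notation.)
K_a = 1.85e-05

[H⁺] = 10^(−pH) = 10^(−3.230) = 5.888e-04 M. For HA ⇌ H⁺ + A⁻, Ka = x²/(C − x) = (5.888e-04)²/(0.0193 − 5.888e-04) = 1.85e-05.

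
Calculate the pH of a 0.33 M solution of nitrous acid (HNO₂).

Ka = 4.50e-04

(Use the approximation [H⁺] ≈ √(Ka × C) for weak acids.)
pH = 1.91

[H⁺] = √(Ka × C) = √(4.50e-04 × 0.33) = 1.2186e-02. pH = -log(1.2186e-02)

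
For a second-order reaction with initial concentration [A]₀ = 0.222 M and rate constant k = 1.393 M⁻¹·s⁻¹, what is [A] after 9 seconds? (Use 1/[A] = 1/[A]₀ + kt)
0.0587 M

1/[A] = 1/[A]₀ + k·t = 1/0.222 + (1.393)·(9) = 4.5045 + 12.5370 = 17.0415
[A] = 1/17.0415 = 0.0587 M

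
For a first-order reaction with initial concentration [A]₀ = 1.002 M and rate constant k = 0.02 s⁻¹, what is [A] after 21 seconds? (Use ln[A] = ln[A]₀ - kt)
0.6584 M

ln[A] = ln[A]₀ - k·t = ln(1.002) - (0.02)·(21) = 0.0020 - 0.4200 = -0.4180
[A] = e^(-0.4180) = 0.6584 M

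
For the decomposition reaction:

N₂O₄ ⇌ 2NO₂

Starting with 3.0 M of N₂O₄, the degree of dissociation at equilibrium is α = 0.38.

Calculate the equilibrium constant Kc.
K_c = 2.7948

x = α·[A]₀ = 0.38 × 3.0 = 1.14 M dissociated.
At eq: [N₂O₄] = 3.0 − 1.14 = 1.86 M; [NO₂] = 2x = 2.28 M.
Kc = [NO₂]²/[N₂O₄] = (2.28)²/1.86 = 2.795.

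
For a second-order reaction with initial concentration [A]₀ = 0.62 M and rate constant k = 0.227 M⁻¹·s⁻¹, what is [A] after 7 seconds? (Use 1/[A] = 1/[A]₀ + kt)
0.3123 M

1/[A] = 1/[A]₀ + k·t = 1/0.62 + (0.227)·(7) = 1.6129 + 1.5890 = 3.2019
[A] = 1/3.2019 = 0.3123 M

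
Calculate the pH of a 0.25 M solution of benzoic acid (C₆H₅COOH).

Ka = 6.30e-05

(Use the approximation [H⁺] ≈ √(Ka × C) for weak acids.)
pH = 2.40

[H⁺] = √(Ka × C) = √(6.30e-05 × 0.25) = 3.9686e-03. pH = -log(3.9686e-03)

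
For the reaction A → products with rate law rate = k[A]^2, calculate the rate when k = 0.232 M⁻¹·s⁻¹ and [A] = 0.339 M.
0.02666 M/s

rate = k·[A]^2 = 0.232·(0.339)^2 = 0.232·0.114921 = 0.02666 M/s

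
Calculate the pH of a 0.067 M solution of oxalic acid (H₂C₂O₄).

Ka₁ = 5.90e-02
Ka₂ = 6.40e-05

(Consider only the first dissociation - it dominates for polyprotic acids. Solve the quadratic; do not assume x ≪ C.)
pH = 1.40

x² + Ka₁·x − Ka₁·C = 0 with Ka₁ = 5.90e-02, C = 0.067.
x = (−Ka₁ + √(Ka₁² + 4·Ka₁·C))/2 = 3.9950e-02 M, so pH = 1.40.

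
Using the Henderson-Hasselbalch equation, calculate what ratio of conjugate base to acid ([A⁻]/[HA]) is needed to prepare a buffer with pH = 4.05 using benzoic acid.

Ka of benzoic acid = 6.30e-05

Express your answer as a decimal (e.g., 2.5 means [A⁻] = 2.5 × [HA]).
[A⁻]/[HA] = 0.707

pKa = −log(6.30e-05) = 4.2007. pH = pKa + log([A⁻]/[HA]). 4.05 = 4.2007 + log(ratio). log(ratio) = 4.05 − 4.2007 = -0.1507. ratio = 10^(-0.1507) = 0.707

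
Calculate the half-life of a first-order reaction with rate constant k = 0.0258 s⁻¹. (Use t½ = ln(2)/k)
26.87 s

t½ = ln(2)/k = 0.6931/0.0258 = 26.87 s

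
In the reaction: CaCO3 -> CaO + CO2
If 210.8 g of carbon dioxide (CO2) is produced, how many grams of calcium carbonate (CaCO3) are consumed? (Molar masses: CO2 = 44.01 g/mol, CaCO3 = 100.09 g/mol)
Moles of CO2 = 210.8 g ÷ 44.01 g/mol = 4.78982 mol
Mole ratio: 1 mol CaCO3 / 1 mol CO2
Moles of CaCO3 = 4.78982 × (1/1) = 4.78982 mol
Mass of CaCO3 = 4.78982 mol × 100.09 g/mol = 479.4 g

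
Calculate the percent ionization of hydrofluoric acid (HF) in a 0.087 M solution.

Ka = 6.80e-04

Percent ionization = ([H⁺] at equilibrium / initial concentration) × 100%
Percent ionization = 8.46%

Let x = [H⁺]. Ka = x²/(C - x) ⇒ x² + (6.80e-04)x - (6.80e-04)(0.087) = 0. x = 7.3591e-03. Percent = (7.3591e-03/0.087) × 100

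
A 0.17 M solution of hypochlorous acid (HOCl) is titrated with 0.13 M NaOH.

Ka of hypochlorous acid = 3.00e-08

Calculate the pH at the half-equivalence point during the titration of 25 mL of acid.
pH = pKa = 7.52

At the half-equivalence point, [HA] = [A⁻], so by Henderson–Hasselbalch pH = pKa + log(1) = pKa.
pKa = −log(3.00e-08) = 7.52.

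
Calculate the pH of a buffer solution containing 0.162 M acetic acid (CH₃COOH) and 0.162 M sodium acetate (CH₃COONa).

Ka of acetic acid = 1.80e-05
pH = 4.74

pKa = -log(1.80e-05) = 4.74. pH = pKa + log([A⁻]/[HA]) = 4.74 + log(0.162/0.162)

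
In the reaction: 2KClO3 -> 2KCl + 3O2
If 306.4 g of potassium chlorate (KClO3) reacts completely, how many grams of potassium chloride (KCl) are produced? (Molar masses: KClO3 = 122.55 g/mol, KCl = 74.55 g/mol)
Moles of KClO3 = 306.4 g ÷ 122.55 g/mol = 2.5002 mol
Mole ratio: 2 mol KCl / 2 mol KClO3
Moles of KCl = 2.5002 × (2/2) = 2.5002 mol
Mass of KCl = 2.5002 mol × 74.55 g/mol = 186.4 g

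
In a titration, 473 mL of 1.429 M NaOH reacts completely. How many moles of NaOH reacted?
Moles = Molarity × Volume (L)
Moles = 1.429 M × 0.473 L = 0.6759 mol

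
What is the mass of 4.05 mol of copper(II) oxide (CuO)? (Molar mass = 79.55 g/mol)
Mass = 4.05 mol × 79.55 g/mol = 322.2 g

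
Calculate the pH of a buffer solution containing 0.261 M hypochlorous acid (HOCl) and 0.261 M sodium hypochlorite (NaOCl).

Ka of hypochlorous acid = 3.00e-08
pH = 7.52

pKa = -log(3.00e-08) = 7.52. pH = pKa + log([A⁻]/[HA]) = 7.52 + log(0.261/0.261)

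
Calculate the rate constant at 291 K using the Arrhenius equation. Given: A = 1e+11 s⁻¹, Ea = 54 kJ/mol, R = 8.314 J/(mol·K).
2.03e+01 s⁻¹

k = A·exp(-Ea/(R·T)) = 1e+11·exp(-54000/(8.314·291)) = 1e+11·exp(-22.3198) = 1e+11·2.0259e-10 = 2.03e+01 s⁻¹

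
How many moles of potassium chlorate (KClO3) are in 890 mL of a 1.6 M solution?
Moles = Molarity × Volume (L)
Moles = 1.6 M × 0.89 L = 1.424 mol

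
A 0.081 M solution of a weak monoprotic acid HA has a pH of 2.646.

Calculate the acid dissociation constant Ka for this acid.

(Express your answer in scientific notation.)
K_a = 6.48e-05

[H⁺] = 10^(−pH) = 10^(−2.646) = 2.259e-03 M. For HA ⇌ H⁺ + A⁻, Ka = x²/(C − x) = (2.259e-03)²/(0.081 − 2.259e-03) = 6.48e-05.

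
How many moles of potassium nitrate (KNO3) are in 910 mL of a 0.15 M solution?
Moles = Molarity × Volume (L)
Moles = 0.15 M × 0.91 L = 0.1365 mol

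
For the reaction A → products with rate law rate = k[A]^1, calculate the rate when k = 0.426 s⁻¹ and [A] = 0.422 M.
0.1798 M/s

rate = k·[A]^1 = 0.426·(0.422)^1 = 0.426·0.422 = 0.1798 M/s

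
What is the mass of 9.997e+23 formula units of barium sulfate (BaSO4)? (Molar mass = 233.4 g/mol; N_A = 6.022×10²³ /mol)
Moles = 9.997e+23 ÷ 6.022×10²³ = 1.66008 mol
Mass = 1.66008 mol × 233.4 g/mol = 387.5 g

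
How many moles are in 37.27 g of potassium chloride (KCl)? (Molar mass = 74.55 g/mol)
Moles = 37.27 g ÷ 74.55 g/mol = 0.4999 mol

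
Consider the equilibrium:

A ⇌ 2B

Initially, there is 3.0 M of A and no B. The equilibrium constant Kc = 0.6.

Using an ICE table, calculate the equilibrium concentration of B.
[B] = 1.200 M

ICE: [A] = 3.0 − x, [B] = 2x.
Kc = (2x)²/(3.0 − x) = 0.6 ⇒ 4x² + 0.6x − 1.8 = 0.
x = (−0.6 + √(0.6² + 4·4·1.8))/(2·4) = (−0.6 + √29.16)/8 = 0.6.
[B] = 2x = 1.200 M.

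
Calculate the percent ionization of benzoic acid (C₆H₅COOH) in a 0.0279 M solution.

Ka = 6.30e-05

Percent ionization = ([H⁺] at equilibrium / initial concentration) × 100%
Percent ionization = 4.64%

Let x = [H⁺]. Ka = x²/(C - x) ⇒ x² + (6.30e-05)x - (6.30e-05)(0.0279) = 0. x = 1.2947e-03. Percent = (1.2947e-03/0.0279) × 100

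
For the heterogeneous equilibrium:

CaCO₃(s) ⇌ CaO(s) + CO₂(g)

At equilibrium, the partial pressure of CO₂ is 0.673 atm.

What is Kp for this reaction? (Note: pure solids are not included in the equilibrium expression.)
K_p = 0.673

Solids (CaCO₃, CaO) have activity 1 and are excluded.
Kp = P(CO₂) = 0.673.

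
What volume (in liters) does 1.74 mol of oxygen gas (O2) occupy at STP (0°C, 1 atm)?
At STP, 1 mol of gas occupies 22.4 L
Volume = 1.74 mol × 22.4 L/mol = 38.98 L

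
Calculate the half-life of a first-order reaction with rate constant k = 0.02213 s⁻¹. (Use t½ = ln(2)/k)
31.32 s

t½ = ln(2)/k = 0.6931/0.02213 = 31.32 s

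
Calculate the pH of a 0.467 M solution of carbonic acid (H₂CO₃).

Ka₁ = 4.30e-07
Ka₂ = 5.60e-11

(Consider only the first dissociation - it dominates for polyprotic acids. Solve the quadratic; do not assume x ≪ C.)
pH = 3.35

x² + Ka₁·x − Ka₁·C = 0 with Ka₁ = 4.30e-07, C = 0.467.
x = (−Ka₁ + √(Ka₁² + 4·Ka₁·C))/2 = 4.4790e-04 M, so pH = 3.35.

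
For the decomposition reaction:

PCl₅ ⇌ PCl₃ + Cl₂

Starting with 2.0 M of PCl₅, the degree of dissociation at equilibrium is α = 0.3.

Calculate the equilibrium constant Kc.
K_c = 0.2571

x = α·[A]₀ = 0.3 × 2.0 = 0.6 M dissociated.
At eq: [PCl₅] = 2.0 − 0.6 = 1.4 M; [PCl₃] = [Cl₂] = x = 0.6 M.
Kc = [PCl₃][Cl₂]/[PCl₅] = (0.6)²/1.4 = 0.2571.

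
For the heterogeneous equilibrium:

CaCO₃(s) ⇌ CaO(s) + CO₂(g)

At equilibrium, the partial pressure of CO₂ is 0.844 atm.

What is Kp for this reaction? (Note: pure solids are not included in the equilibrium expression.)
K_p = 0.844

Solids (CaCO₃, CaO) have activity 1 and are excluded.
Kp = P(CO₂) = 0.844.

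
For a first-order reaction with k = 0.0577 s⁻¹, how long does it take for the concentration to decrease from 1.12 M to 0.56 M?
12.01 s

From ln[A] = ln[A]₀ - k·t: t = ln([A]₀/[A])/k = ln(1.12/0.56)/0.0577 = ln(2.0000)/0.0577 = 0.6931/0.0577 = 12.01 s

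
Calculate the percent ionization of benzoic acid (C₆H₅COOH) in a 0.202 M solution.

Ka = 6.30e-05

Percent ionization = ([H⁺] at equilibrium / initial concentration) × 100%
Percent ionization = 1.75%

Let x = [H⁺]. Ka = x²/(C - x) ⇒ x² + (6.30e-05)x - (6.30e-05)(0.202) = 0. x = 3.5360e-03. Percent = (3.5360e-03/0.202) × 100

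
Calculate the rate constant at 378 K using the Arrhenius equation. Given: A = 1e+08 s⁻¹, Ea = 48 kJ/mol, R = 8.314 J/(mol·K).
2.33e+01 s⁻¹

k = A·exp(-Ea/(R·T)) = 1e+08·exp(-48000/(8.314·378)) = 1e+08·exp(-15.2735) = 1e+08·2.3270e-07 = 2.33e+01 s⁻¹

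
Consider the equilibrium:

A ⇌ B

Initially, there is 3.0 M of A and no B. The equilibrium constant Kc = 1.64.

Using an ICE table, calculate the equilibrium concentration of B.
[B] = 1.864 M

ICE: [A] = 3.0 − x, [B] = x.
Kc = x/(3.0 − x) = 1.64 ⇒ x = 1.64·3.0/(1 + 1.64) = 4.92/2.64 = 1.864.
[B] = x = 1.864 M.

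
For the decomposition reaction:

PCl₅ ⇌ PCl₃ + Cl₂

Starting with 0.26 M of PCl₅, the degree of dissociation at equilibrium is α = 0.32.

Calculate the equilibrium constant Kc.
K_c = 0.0392

x = α·[A]₀ = 0.32 × 0.26 = 0.0832 M dissociated.
At eq: [PCl₅] = 0.26 − 0.0832 = 0.1768 M; [PCl₃] = [Cl₂] = x = 0.0832 M.
Kc = [PCl₃][Cl₂]/[PCl₅] = (0.0832)²/0.1768 = 0.03915.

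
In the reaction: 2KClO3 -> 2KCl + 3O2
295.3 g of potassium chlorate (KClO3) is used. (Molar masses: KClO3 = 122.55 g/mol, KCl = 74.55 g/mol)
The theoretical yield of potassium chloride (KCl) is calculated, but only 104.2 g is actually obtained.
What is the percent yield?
Moles of KClO3 = 295.3 g ÷ 122.55 g/mol = 2.40963 mol
Mole ratio: 2 mol KCl / 2 mol KClO3
Moles of KCl = 2.40963 × (2/2) = 2.40963 mol
Theoretical yield = 2.40963 mol × 74.55 g/mol = 179.64 g
Actual yield = 104.2 g
Percent yield = (104.2 / 179.64) × 100% = 58.0%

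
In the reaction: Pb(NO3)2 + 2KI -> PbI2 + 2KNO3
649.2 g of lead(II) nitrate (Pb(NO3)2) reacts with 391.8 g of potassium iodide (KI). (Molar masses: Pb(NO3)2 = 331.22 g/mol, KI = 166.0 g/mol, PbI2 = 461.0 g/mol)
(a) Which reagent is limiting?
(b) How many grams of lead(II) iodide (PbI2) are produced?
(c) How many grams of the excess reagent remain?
(a) KI, (b) 544 g, (c) 258.3 g

Moles of Pb(NO3)2 = 649.2 g ÷ 331.22 g/mol = 1.96003 mol
Moles of KI = 391.8 g ÷ 166.0 g/mol = 2.36024 mol
Moles ÷ coefficient: Pb(NO3)2: 1.96003/1 = 1.96, KI: 2.36024/2 = 1.18
(a) KI has the smaller value, so KI is the limiting reagent.
(b) Moles of PbI2 = 2.36024 mol KI × (1/2) = 1.18012 mol; mass = 1.18012 mol × 461.0 g/mol = 544 g
(c) Pb(NO3)2 consumed = 2.36024 × (1/2) = 1.18012 mol; remaining = 1.96003 − 1.18012 = 0.779906 mol; mass = 0.779906 mol × 331.22 g/mol = 258.3 g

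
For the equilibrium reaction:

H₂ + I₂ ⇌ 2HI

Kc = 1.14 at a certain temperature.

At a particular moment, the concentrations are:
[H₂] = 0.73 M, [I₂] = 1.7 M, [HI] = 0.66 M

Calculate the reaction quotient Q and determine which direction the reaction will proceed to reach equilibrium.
Q = 0.351, Q < K, reaction proceeds forward (toward products)

Q = ([HI]^2) / ([H₂] × [I₂])
  = ((0.66)^2) / ((0.73)·(1.7)) = 0.4356/1.241 = 0.351
Since Q = 0.351 < Kc = 1.14, the reaction proceeds forward (toward products) to reach equilibrium.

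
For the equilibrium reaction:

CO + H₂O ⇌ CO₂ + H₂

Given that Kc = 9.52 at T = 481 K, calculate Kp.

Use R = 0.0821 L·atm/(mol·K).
K_p = 9.5200

Δn = (moles gaseous products) − (moles gaseous reactants) = 0
T = 481 K; RT = 0.0821 × 481 = 39.4901
Kp = Kc·(RT)^Δn = 9.52 × (39.4901)^0 = 9.52 × 1 = 9.5200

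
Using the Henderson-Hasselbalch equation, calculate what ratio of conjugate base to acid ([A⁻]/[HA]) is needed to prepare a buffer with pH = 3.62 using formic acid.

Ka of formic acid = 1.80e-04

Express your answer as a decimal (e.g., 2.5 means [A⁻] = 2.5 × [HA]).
[A⁻]/[HA] = 0.750

pKa = −log(1.80e-04) = 3.7447. pH = pKa + log([A⁻]/[HA]). 3.62 = 3.7447 + log(ratio). log(ratio) = 3.62 − 3.7447 = -0.1247. ratio = 10^(-0.1247) = 0.750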